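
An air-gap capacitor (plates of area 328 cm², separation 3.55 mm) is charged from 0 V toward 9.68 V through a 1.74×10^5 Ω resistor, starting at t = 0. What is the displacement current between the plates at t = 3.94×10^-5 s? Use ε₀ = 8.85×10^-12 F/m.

3.49×10^-6 A

C = ε₀A/d = (8.85×10^-12)(0.0328)/(3.55×10^-3) = 8.177×10^-11 F and τ = RC = 1.423×10^-5 s. I_d in the gap equals the RC charging current.
I_d(t) = (V₀/R) e^(−t/τ) = 5.563×10^-5 · e^(−2.769) = 3.49×10^-6 A.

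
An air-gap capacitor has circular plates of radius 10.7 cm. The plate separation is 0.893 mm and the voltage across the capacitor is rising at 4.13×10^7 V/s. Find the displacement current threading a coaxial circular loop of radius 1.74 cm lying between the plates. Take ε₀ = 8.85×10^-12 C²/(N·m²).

With E = V/d, dE/dt = 4.625×10^10 V/(m·s) and πR² = 0.03597 m², giving I_d = ε₀ πR² dE/dt = 0.01472 A.
The field is uniform, so I_d,enc = I_d (r/R)² = (0.01472)(1.74/10.7)² = 3.89×10^-4 A.

3.89×10^-4 A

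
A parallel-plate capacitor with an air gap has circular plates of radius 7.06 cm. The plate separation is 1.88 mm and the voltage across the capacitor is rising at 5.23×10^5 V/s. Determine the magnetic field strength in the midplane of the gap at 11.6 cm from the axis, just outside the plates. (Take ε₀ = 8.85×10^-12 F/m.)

With E = V/d, dE/dt = 2.782×10^8 V/(m·s) and πR² = 0.01566 m², giving I_d = ε₀ πR² dE/dt = 3.856×10^-5 A.
Outside the plates the loop encloses all of I_d, so B·2πr = μ₀ I_d and B = 6.65×10^-11 T.

6.65×10^-11 T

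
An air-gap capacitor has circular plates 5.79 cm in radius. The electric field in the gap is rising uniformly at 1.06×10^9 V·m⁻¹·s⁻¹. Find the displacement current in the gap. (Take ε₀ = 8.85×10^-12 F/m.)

I_d = ε₀ A (dE/dt) = (8.85×10^-12)(0.01053 m²)(1.06×10^9) = 9.88×10^-5 A.

9.88×10^-5 A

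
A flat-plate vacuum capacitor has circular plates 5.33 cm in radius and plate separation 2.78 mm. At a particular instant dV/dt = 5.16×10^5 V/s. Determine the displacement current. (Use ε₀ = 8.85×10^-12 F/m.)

The field between the plates is E = V/d, so dE/dt = (5.16×10^5)/(2.78×10^-3 m) = 1.856×10^8 V/(m·s).
I_d = ε₀ A (dE/dt) = (8.85×10^-12)(8.925×10^-3)(1.856×10^8) = 1.47×10^-5 A.

1.47×10^-5 A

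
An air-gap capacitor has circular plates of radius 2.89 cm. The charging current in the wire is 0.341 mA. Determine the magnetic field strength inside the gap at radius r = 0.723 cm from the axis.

5.90×10^-10 T

No conduction current crosses the gap, so I_d there equals the 3.41×10^-4 A in the leads.
∮B·dl = μ₀ I_d,enc with I_d,enc = I_d r²/R² = 2.134×10^-5 A; so B = μ₀ I_d,enc/(2πr) = 5.90×10^-10 T.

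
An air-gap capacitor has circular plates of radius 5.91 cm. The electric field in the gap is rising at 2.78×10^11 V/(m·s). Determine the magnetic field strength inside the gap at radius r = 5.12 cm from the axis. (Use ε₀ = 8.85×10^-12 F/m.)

Total displacement current: I_d = ε₀(πR²)(dE/dt) = (8.85×10^-12)(0.01097)(2.78×10^11) = 0.02699 A.
An Ampèrian loop of radius r encloses a fraction (r/R)² of I_d. Then B·2πr = μ₀ I_d (r/R)², giving B = μ₀ I_d r/(2πR²) = 7.91×10^-8 T.

7.91×10^-8 T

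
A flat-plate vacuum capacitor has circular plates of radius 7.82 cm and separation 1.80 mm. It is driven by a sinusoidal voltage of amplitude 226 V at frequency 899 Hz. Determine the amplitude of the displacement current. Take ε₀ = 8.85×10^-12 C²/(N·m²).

1.21×10^-4 A

(dE/dt)_max = V₀ω/d = 7.093×10^8 V/(m·s); ω = 2πf = 5649 rad/s.
I_d,max = ε₀ A (dE/dt)_max = (8.85×10^-12)(0.01921)(7.093×10^8) = 1.21×10^-4 A.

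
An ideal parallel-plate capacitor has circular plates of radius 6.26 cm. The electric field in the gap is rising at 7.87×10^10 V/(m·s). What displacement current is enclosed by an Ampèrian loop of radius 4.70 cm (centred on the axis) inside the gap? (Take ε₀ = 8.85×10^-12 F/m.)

Through the whole plate area (πR² = 0.01231 m²), I_d = ε₀ πR² dE/dt = 8.574×10^-3 A.
The field is uniform, so I_d,enc = I_d (r/R)² = (8.574×10^-3)(4.70/6.26)² = 4.83×10^-3 A.

4.83×10^-3 A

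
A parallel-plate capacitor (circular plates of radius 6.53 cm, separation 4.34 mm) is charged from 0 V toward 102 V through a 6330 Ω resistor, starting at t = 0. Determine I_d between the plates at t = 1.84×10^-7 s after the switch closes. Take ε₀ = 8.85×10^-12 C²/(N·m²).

5.56×10^-3 A

C = ε₀A/d = (8.85×10^-12)(0.01340)/(4.34×10^-3) = 2.732×10^-11 F, so τ = RC = 1.729×10^-7 s.
The conduction current is I(t) = (V₀/R) e^(−t/τ), and the displacement current between the plates equals it.
t/τ = 1.064; I_d = (102/6330) · e^(−1.064) = (0.01611)(0.3451) = 5.56×10^-3 A.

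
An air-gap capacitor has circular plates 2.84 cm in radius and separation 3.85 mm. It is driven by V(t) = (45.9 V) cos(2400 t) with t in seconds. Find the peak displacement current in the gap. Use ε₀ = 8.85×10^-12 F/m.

(dE/dt)_max = V₀ω/d = 2.861×10^7 V/(m·s); ω = 2400 rad/s.
I_d,max = ε₀ A (dE/dt)_max = (8.85×10^-12)(2.534×10^-3)(2.861×10^7) = 6.42×10^-7 A.

6.42×10^-7 A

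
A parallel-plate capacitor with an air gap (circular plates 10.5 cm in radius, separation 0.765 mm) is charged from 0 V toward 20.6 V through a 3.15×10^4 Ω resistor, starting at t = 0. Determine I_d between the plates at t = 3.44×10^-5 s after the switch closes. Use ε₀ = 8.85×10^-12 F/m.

4.28×10^-5 A

C = ε₀A/d = (8.85×10^-12)(0.03464)/(7.65×10^-4) = 4.007×10^-10 F and τ = RC = 1.262×10^-5 s. I_d in the gap equals the RC charging current.
I_d(t) = (V₀/R) e^(−t/τ) = 6.540×10^-4 · e^(−2.726) = 4.28×10^-5 A.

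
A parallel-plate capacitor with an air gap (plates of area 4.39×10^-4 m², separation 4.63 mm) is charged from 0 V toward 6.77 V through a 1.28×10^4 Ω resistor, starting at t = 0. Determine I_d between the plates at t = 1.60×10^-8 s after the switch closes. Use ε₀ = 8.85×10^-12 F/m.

C = ε₀A/d = (8.85×10^-12)(4.39×10^-4)/(4.63×10^-3) = 8.391×10^-13 F, so τ = RC = 1.074×10^-8 s.
The conduction current is I(t) = (V₀/R) e^(−t/τ), and the displacement current between the plates equals it.
t/τ = 1.490; I_d = (6.77/1.28×10^4) · e^(−1.490) = (5.289×10^-4)(0.2254) = 1.19×10^-4 A.

1.19×10^-4 A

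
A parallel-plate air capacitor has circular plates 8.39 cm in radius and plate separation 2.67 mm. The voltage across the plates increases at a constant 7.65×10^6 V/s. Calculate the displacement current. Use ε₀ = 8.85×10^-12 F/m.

C = ε₀A/d = (8.85×10^-12)(0.02211)/(2.67×10^-3) = 7.329×10^-11 F.
I_d = C dV/dt = (7.329×10^-11)(7.65×10^6) = 5.61×10^-4 A.

5.61×10^-4 A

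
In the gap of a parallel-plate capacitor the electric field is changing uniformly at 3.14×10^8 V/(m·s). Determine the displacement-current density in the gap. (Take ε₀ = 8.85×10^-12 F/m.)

2.78×10^-3 A/m²

The displacement-current density is ε₀ ∂E/∂t = (8.85×10^-12)(3.14×10^8) = 2.78×10^-3 A/m².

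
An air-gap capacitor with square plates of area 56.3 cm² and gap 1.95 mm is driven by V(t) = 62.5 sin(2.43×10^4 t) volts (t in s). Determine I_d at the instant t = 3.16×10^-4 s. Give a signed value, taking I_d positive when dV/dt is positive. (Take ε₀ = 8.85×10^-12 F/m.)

C = ε₀A/d = (8.85×10^-12)(5.63×10^-3)/(1.95×10^-3) = 2.555×10^-11 F. dV/dt = V₀ω·cos(ωt); at ωt = 7.6788 rad this factor is 0.1743.
I_d = C dV/dt = (2.555×10^-11)(62.5)(2.43×10^4)(0.1743) = 6.76×10^-6 A.

6.76×10^-6 A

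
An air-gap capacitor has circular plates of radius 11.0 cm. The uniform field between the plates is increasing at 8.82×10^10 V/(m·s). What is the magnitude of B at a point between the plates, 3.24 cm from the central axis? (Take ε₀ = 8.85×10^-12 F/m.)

Through the whole plate area (πR² = 0.03801 m²), I_d = ε₀ πR² dE/dt = 0.02967 A.
∮B·dl = μ₀ I_d,enc with I_d,enc = I_d r²/R² = 2.574×10^-3 A; so B = μ₀ I_d,enc/(2πr) = 1.59×10^-8 T.

1.59×10^-8 T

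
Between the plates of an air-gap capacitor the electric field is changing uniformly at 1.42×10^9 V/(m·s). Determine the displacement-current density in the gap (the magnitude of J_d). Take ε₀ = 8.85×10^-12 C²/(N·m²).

J_d = ε₀ dE/dt = (8.85×10^-12)(1.42×10^9) = 0.0126 A/m².

0.0126 A/m²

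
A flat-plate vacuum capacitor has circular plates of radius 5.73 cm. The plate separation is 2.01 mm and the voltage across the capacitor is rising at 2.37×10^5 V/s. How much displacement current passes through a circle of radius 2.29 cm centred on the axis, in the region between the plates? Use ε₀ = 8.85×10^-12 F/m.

I_d = C dV/dt with C = ε₀πR²/d = 4.539×10^-11 F, so I_d = (4.539×10^-11)(2.37×10^5) = 1.076×10^-5 A.
The field is uniform, so I_d,enc = I_d (r/R)² = (1.076×10^-5)(2.29/5.73)² = 1.72×10^-6 A.

1.72×10^-6 A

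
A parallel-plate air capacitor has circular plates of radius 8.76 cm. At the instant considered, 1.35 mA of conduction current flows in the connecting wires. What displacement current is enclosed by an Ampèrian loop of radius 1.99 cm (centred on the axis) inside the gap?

6.97×10^-5 A

No conduction current crosses the gap, so I_d there equals the 1.35×10^-3 A in the leads.
The field is uniform, so I_d,enc = I_d (r/R)² = (1.35×10^-3)(1.99/8.76)² = 6.97×10^-5 A.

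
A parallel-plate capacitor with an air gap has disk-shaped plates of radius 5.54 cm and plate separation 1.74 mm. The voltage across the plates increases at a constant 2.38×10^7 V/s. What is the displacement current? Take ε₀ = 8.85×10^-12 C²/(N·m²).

1.17×10^-3 A

The displacement current equals the charging current C dV/dt. With C = ε₀A/d = (8.85×10^-12)(9.642×10^-3)/(1.74×10^-3) = 4.904×10^-11 F, I_d = (4.904×10^-11)(2.38×10^7) = 1.17×10^-3 A.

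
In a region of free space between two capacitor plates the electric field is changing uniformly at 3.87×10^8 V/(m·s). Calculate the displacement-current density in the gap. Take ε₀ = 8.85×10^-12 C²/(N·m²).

3.42×10^-3 A/m²

J_d = ε₀ dE/dt = (8.85×10^-12)(3.87×10^8) = 3.42×10^-3 A/m².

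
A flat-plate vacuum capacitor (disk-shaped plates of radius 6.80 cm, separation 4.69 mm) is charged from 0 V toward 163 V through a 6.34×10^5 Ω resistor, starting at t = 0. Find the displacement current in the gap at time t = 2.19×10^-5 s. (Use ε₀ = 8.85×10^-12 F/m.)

With C = ε₀A/d = (8.85×10^-12)(0.01453)/(4.69×10^-3) = 2.742×10^-11 F, the time constant is τ = RC = 1.738×10^-5 s, so t/τ = 1.260 and e^(−t/τ) = 0.2837.
I_d = I_cond = (V₀/R) e^(−t/τ) = (2.571×10^-4)(0.2837) = 7.29×10^-5 A.

7.29×10^-5 A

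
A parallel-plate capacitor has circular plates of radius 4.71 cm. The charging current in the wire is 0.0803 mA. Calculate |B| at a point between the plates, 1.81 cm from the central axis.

1.31×10^-10 T

No conduction current crosses the gap, so I_d there equals the 8.03×10^-5 A in the leads.
∮B·dl = μ₀ I_d,enc with I_d,enc = I_d r²/R² = 1.186×10^-5 A; so B = μ₀ I_d,enc/(2πr) = 1.31×10^-10 T.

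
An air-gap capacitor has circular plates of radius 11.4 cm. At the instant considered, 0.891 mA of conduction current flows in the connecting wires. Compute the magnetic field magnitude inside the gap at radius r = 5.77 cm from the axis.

7.91×10^-10 T

By continuity the displacement current in the gap matches the conduction current: I_d = 8.91×10^-4 A.
For r < R the Ampère–Maxwell law gives B(2πr) = μ₀ I_d (r²/R²), so B = μ₀ I_d r/(2πR²) = (4π×10^-7)(8.91×10^-4)(0.0577)/(2π·0.114²) = 7.91×10^-10 T.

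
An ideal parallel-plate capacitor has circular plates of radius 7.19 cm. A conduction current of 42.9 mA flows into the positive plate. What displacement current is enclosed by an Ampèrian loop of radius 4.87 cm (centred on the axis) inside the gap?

Between the plates the displacement current equals the wire current: I_d = 42.9 mA = 0.0429 A.
Since J_d is uniform, the enclosed fraction is (r/R)² = 0.4588, giving I_d,enc = 0.0197 A.

0.0197 A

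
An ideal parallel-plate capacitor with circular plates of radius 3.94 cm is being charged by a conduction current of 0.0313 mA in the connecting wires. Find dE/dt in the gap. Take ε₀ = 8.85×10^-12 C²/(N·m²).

By continuity, I_d in the gap equals the 0.0313 mA flowing in the wire.
Inverting I_d = ε₀ A dE/dt gives dE/dt = 3.13×10^-5 / (8.85×10^-12 · 4.877×10^-3) = 7.25×10^8 V/(m·s).

7.25×10^8 V/(m·s)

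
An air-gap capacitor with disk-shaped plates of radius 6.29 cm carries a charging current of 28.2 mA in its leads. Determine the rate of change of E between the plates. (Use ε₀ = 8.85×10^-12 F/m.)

2.56×10^11 V/(m·s)

By continuity, I_d in the gap equals the 28.2 mA flowing in the wire.
Since I_d = ε₀ A dE/dt, dE/dt = I_d/(ε₀A) = (0.0282)/((8.85×10^-12)(0.01243)) = 2.56×10^11 V/(m·s).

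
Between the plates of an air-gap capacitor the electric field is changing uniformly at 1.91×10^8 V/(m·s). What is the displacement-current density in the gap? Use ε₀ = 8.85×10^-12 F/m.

J_d = ε₀ ∂E/∂t, so J_d = 1.69×10^-3 A/m².

1.69×10^-3 A/m²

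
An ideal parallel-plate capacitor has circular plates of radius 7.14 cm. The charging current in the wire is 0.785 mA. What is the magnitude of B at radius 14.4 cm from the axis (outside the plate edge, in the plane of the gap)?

Between the plates the displacement current equals the wire current: I_d = 0.785 mA = 7.85×10^-4 A.
Outside the plates the loop encloses all of I_d, so B·2πr = μ₀ I_d and B = 1.09×10^-9 T.

1.09×10^-9 T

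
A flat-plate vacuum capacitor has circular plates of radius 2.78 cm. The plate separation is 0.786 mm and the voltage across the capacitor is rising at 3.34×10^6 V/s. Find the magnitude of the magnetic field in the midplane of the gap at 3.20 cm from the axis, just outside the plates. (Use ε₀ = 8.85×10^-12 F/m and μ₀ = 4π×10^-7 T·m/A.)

5.71×10^-10 T

With E = V/d, dE/dt = 4.249×10^9 V/(m·s) and πR² = 2.428×10^-3 m², giving I_d = ε₀ πR² dE/dt = 9.130×10^-5 A.
With r > R the enclosed displacement current is the full I_d; B = μ₀ I_d / (2πr) = 5.71×10^-10 T.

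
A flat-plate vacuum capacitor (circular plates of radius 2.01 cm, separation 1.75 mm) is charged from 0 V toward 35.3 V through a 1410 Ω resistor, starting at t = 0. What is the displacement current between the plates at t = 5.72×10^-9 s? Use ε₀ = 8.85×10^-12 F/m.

With C = ε₀A/d = (8.85×10^-12)(1.269×10^-3)/(1.75×10^-3) = 6.418×10^-12 F, the time constant is τ = RC = 9.049×10^-9 s, so t/τ = 0.6321 and e^(−t/τ) = 0.5315.
I_d = I_cond = (V₀/R) e^(−t/τ) = (0.02504)(0.5315) = 0.0133 A.

0.0133 A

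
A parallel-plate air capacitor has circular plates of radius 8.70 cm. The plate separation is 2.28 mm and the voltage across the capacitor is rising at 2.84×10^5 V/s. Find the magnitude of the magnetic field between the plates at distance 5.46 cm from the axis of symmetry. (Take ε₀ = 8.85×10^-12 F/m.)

3.78×10^-11 T

dE/dt = (dV/dt)/d = 1.246×10^8 V/(m·s); I_d = ε₀(πR²)(dE/dt) = (8.85×10^-12)(0.02378)(1.246×10^8) = 2.622×10^-5 A.
An Ampèrian loop of radius r encloses a fraction (r/R)² of I_d. Then B·2πr = μ₀ I_d (r/R)², giving B = μ₀ I_d r/(2πR²) = 3.78×10^-11 T.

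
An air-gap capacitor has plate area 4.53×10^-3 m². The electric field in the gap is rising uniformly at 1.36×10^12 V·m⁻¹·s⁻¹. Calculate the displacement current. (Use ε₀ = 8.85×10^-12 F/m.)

With a uniform field, Φ_E = EA, so I_d = ε₀ A dE/dt = 0.0545 A.

0.0545 A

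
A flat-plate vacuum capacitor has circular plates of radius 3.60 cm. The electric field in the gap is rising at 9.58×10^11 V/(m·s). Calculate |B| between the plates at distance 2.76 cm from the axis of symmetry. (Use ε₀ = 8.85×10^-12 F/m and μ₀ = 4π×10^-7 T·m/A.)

1.47×10^-7 T

Total displacement current: I_d = ε₀(πR²)(dE/dt) = (8.85×10^-12)(4.072×10^-3)(9.58×10^11) = 0.03452 A.
∮B·dl = μ₀ I_d,enc with I_d,enc = I_d r²/R² = 0.02029 A; so B = μ₀ I_d,enc/(2πr) = 1.47×10^-7 T.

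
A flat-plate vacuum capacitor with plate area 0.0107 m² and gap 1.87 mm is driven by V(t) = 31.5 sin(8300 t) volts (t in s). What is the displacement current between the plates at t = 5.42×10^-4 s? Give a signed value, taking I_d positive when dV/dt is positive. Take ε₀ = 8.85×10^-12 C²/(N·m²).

-2.81×10^-6 A

dE/dt = (V₀ω/d)·cos(ωt) with ωt = 4.4986 rad: (31.5)(8300)(-0.2122)/(1.87×10^-3) = -2.967×10^7 V/(m·s).
I_d = ε₀ A dE/dt = (8.85×10^-12)(0.0107)(-2.967×10^7) = -2.81×10^-6 A.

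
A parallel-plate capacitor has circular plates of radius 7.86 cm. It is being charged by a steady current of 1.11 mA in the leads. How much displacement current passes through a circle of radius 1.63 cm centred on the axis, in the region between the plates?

No conduction current crosses the gap, so I_d there equals the 1.11×10^-3 A in the leads.
The field is uniform, so I_d,enc = I_d (r/R)² = (1.11×10^-3)(1.63/7.86)² = 4.77×10^-5 A.

4.77×10^-5 A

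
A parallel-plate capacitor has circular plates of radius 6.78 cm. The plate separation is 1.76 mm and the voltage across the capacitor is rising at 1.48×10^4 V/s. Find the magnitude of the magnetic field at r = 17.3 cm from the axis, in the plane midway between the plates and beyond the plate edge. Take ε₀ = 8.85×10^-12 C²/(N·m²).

1.24×10^-12 T

dE/dt = (dV/dt)/d = 8.409×10^6 V/(m·s); I_d = ε₀(πR²)(dE/dt) = (8.85×10^-12)(0.01444)(8.409×10^6) = 1.075×10^-6 A.
Outside the plates the loop encloses all of I_d, so B·2πr = μ₀ I_d and B = 1.24×10^-12 T.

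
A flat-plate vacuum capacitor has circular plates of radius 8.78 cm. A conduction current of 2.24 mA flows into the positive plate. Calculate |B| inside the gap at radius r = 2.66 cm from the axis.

1.55×10^-9 T

Between the plates the displacement current equals the wire current: I_d = 2.24 mA = 2.24×10^-3 A.
For r < R the Ampère–Maxwell law gives B(2πr) = μ₀ I_d (r²/R²), so B = μ₀ I_d r/(2πR²) = (4π×10^-7)(2.24×10^-3)(0.0266)/(2π·0.0878²) = 1.55×10^-9 T.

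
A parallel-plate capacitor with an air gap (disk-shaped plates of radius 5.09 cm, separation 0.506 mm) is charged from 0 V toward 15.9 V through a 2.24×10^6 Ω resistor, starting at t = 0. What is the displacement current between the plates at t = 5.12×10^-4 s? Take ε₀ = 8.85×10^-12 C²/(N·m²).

1.43×10^-6 A

C = ε₀A/d = (8.85×10^-12)(8.139×10^-3)/(5.06×10^-4) = 1.424×10^-10 F and τ = RC = 3.190×10^-4 s. I_d in the gap equals the RC charging current.
I_d(t) = (V₀/R) e^(−t/τ) = 7.098×10^-6 · e^(−1.605) = 1.43×10^-6 A.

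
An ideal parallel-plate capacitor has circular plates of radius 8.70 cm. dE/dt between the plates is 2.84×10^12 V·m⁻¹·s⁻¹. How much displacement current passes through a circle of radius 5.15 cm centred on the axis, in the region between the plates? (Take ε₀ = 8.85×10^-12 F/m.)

0.209 A

Total displacement current: I_d = ε₀(πR²)(dE/dt) = (8.85×10^-12)(0.02378)(2.84×10^12) = 0.5977 A.
Through an area πr² the displacement current is I_d·(πr²/πR²) = I_d (r/R)² = 0.209 A.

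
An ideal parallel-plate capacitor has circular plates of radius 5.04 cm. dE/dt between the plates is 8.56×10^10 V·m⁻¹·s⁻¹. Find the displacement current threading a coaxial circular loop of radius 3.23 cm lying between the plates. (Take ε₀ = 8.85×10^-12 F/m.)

I_d = ε₀ dΦ_E/dt = ε₀ πR² (dE/dt) = (8.85×10^-12)(7.980×10^-3)(8.56×10^10) = 6.045×10^-3 A through the full plate area.
Through an area πr² the displacement current is I_d·(πr²/πR²) = I_d (r/R)² = 2.48×10^-3 A.

2.48×10^-3 A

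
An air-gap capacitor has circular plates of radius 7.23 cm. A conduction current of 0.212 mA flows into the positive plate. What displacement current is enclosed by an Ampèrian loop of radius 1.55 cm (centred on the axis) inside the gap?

9.74×10^-6 A

Between the plates the displacement current equals the wire current: I_d = 0.212 mA = 2.12×10^-4 A.
The field is uniform, so I_d,enc = I_d (r/R)² = (2.12×10^-4)(1.55/7.23)² = 9.74×10^-6 A.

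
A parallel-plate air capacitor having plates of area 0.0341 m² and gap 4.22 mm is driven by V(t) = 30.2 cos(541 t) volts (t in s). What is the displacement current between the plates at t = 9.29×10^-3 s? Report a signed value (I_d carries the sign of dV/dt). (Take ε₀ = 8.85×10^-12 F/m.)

dV/dt = (30.2)(541)·−sin(5.02589) = 1.554×10^4 V/s.
I_d = C dV/dt with C = ε₀A/d = (8.85×10^-12)(0.0341)/(4.22×10^-3) = 7.151×10^-11 F, so I_d = (7.151×10^-11)(1.554×10^4) = 1.11×10^-6 A.

1.11×10^-6 A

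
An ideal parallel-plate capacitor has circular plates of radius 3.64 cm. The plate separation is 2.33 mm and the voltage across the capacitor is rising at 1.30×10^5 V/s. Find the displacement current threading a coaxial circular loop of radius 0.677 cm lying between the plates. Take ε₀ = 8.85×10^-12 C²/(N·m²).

7.11×10^-8 A

dE/dt = (dV/dt)/d = 5.579×10^7 V/(m·s); I_d = ε₀(πR²)(dE/dt) = (8.85×10^-12)(4.162×10^-3)(5.579×10^7) = 2.055×10^-6 A.
The field is uniform, so I_d,enc = I_d (r/R)² = (2.055×10^-6)(0.677/3.64)² = 7.11×10^-8 A.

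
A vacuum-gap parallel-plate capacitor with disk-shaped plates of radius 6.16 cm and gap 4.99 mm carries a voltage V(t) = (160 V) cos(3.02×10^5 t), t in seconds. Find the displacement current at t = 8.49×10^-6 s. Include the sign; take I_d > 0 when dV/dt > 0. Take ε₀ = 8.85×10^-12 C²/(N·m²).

dE/dt = (V₀ω/d)·−sin(ωt) with ωt = 2.56398 rad: (160)(3.02×10^5)(-0.5460)/(4.99×10^-3) = -5.287×10^9 V/(m·s).
I_d = ε₀ A dE/dt = (8.85×10^-12)(0.01192)(-5.287×10^9) = -5.58×10^-4 A.

-5.58×10^-4 A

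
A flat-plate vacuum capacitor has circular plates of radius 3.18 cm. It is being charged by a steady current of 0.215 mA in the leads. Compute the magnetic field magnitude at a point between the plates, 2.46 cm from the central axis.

1.05×10^-9 T

No conduction current crosses the gap, so I_d there equals the 2.15×10^-4 A in the leads.
An Ampèrian loop of radius r encloses a fraction (r/R)² of I_d. Then B·2πr = μ₀ I_d (r/R)², giving B = μ₀ I_d r/(2πR²) = 1.05×10^-9 T.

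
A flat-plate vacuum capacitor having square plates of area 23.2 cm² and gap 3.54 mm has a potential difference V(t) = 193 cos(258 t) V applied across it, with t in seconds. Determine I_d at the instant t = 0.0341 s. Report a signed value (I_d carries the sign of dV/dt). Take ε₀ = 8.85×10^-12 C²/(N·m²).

dE/dt = (V₀ω/d)·−sin(ωt) with ωt = 8.7978 rad: (193)(258)(-0.5867)/(3.54×10^-3) = -8.253×10^6 V/(m·s).
I_d = ε₀ A dE/dt = (8.85×10^-12)(2.32×10^-3)(-8.253×10^6) = -1.69×10^-7 A.

-1.69×10^-7 A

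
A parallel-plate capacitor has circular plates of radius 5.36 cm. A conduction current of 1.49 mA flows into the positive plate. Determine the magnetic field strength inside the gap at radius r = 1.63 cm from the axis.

1.69×10^-9 T

Between the plates the displacement current equals the wire current: I_d = 1.49 mA = 1.49×10^-3 A.
For r < R the Ampère–Maxwell law gives B(2πr) = μ₀ I_d (r²/R²), so B = μ₀ I_d r/(2πR²) = (4π×10^-7)(1.49×10^-3)(0.0163)/(2π·0.0536²) = 1.69×10^-9 T.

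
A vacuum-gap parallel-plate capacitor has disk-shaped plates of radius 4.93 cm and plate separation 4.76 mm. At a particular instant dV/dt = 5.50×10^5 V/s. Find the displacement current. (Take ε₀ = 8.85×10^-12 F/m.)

7.81×10^-6 A

The displacement current equals the charging current C dV/dt. With C = ε₀A/d = (8.85×10^-12)(7.636×10^-3)/(4.76×10^-3) = 1.420×10^-11 F, I_d = (1.420×10^-11)(5.50×10^5) = 7.81×10^-6 A.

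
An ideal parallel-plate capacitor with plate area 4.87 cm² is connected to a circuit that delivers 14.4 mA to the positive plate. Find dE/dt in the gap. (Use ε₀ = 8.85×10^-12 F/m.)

The displacement current between the plates equals the conduction current, I_d = 14.4 mA.
Inverting I_d = ε₀ A dE/dt gives dE/dt = 0.0144 / (8.85×10^-12 · 4.87×10^-4) = 3.34×10^12 V/(m·s).

3.34×10^12 V/(m·s)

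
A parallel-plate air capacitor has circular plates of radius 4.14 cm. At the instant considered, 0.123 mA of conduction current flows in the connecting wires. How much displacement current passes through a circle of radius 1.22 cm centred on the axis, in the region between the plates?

No conduction current crosses the gap, so I_d there equals the 1.23×10^-4 A in the leads.
Since J_d is uniform, the enclosed fraction is (r/R)² = 0.08684, giving I_d,enc = 1.07×10^-5 A.

1.07×10^-5 A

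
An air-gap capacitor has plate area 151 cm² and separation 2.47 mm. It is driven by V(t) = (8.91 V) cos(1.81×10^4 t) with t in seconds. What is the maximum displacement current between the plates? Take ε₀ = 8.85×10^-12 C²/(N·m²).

8.73×10^-6 A

(dE/dt)_max = V₀ω/d = 6.529×10^7 V/(m·s); ω = 1.81×10^4 rad/s.
I_d,max = ε₀ A (dE/dt)_max = (8.85×10^-12)(0.0151)(6.529×10^7) = 8.73×10^-6 A.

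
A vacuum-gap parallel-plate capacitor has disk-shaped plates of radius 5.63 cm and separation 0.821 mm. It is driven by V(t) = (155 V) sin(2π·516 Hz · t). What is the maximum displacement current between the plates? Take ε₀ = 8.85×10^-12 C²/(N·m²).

5.39×10^-5 A

The displacement current equals the conduction current C dV/dt, which peaks at C V₀ ω.
With C = ε₀A/d = (8.85×10^-12)(9.958×10^-3)/(8.21×10^-4) = 1.073×10^-10 F and ω = 2πf = 3242 rad/s, I_d,max = (1.073×10^-10)(155)(3242) = 5.39×10^-5 A.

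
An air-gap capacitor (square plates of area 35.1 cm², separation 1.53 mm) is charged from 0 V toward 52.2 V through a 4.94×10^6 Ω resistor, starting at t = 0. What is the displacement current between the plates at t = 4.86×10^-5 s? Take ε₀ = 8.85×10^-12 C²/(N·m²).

6.51×10^-6 A

C = ε₀A/d = (8.85×10^-12)(3.51×10^-3)/(1.53×10^-3) = 2.030×10^-11 F and τ = RC = 1.003×10^-4 s. I_d in the gap equals the RC charging current.
I_d(t) = (V₀/R) e^(−t/τ) = 1.057×10^-5 · e^(−0.4845) = 6.51×10^-6 A.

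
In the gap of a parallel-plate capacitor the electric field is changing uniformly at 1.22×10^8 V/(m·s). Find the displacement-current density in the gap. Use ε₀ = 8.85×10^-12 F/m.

J_d = ε₀ dE/dt = (8.85×10^-12)(1.22×10^8) = 1.08×10^-3 A/m².

1.08×10^-3 A/m²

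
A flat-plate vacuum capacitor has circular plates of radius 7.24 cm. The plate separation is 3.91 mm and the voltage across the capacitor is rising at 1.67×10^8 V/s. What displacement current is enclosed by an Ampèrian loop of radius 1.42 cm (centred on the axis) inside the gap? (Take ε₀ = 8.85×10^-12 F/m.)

dE/dt = (dV/dt)/d = 4.271×10^10 V/(m·s); I_d = ε₀(πR²)(dE/dt) = (8.85×10^-12)(0.01647)(4.271×10^10) = 6.225×10^-3 A.
Since J_d is uniform, the enclosed fraction is (r/R)² = 0.03847, giving I_d,enc = 2.39×10^-4 A.

2.39×10^-4 A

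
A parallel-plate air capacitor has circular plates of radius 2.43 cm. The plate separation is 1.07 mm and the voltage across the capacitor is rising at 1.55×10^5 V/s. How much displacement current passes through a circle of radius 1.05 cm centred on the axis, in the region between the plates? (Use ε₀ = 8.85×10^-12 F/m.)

With E = V/d, dE/dt = 1.449×10^8 V/(m·s) and πR² = 1.855×10^-3 m², giving I_d = ε₀ πR² dE/dt = 2.379×10^-6 A.
Through an area πr² the displacement current is I_d·(πr²/πR²) = I_d (r/R)² = 4.44×10^-7 A.

4.44×10^-7 A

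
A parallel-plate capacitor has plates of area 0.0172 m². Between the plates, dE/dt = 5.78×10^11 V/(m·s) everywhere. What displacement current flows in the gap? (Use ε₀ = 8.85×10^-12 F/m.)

I_d = ε₀ A (dE/dt) = (8.85×10^-12)(0.0172 m²)(5.78×10^11) = 0.0880 A.

0.0880 A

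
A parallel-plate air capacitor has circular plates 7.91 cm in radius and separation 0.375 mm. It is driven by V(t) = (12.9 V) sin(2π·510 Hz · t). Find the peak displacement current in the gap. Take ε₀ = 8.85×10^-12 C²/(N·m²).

1.92×10^-5 A

C = ε₀A/d = (8.85×10^-12)(0.01966)/(3.75×10^-4) = 4.640×10^-10 F; ω = 2πf = 3204 rad/s.
I_d = C dV/dt, so |I_d|_max = C V₀ ω = (4.640×10^-10)(12.9)(3204) = 1.92×10^-5 A.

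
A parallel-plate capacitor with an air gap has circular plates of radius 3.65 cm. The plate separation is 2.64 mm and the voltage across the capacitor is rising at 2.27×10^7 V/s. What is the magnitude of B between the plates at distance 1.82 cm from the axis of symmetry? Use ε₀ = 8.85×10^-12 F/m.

8.70×10^-10 T

I_d = C dV/dt with C = ε₀πR²/d = 1.403×10^-11 F, so I_d = (1.403×10^-11)(2.27×10^7) = 3.185×10^-4 A.
∮B·dl = μ₀ I_d,enc with I_d,enc = I_d r²/R² = 7.919×10^-5 A; so B = μ₀ I_d,enc/(2πr) = 8.70×10^-10 T.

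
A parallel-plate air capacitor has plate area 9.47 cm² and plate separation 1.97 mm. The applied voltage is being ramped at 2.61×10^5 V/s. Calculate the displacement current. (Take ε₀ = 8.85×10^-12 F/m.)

1.11×10^-6 A

E = V/d so dE/dt = (dV/dt)/d = 1.325×10^8 V/(m·s), and I_d = ε₀ A dE/dt = (8.85×10^-12)(9.47×10^-4)(1.325×10^8) = 1.11×10^-6 A.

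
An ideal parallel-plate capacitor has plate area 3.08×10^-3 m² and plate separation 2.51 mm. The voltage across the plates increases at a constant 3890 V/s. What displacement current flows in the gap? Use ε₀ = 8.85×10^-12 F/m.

C = ε₀A/d = (8.85×10^-12)(3.08×10^-3)/(2.51×10^-3) = 1.086×10^-11 F.
I_d = C dV/dt = (1.086×10^-11)(3890) = 4.22×10^-8 A.

4.22×10^-8 A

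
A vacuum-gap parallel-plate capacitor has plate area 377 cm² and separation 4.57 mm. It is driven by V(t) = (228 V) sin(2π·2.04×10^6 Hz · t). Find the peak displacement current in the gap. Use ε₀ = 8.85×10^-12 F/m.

The displacement current equals the conduction current C dV/dt, which peaks at C V₀ ω.
With C = ε₀A/d = (8.85×10^-12)(0.0377)/(4.57×10^-3) = 7.301×10^-11 F and ω = 2πf = 1.282×10^7 rad/s, I_d,max = (7.301×10^-11)(228)(1.282×10^7) = 0.213 A.

0.213 A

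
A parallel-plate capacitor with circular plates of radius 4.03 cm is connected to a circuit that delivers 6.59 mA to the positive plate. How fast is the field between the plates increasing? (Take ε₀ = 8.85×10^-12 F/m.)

1.46×10^11 V/(m·s)

By continuity, I_d in the gap equals the 6.59 mA flowing in the wire.
Since I_d = ε₀ A dE/dt, dE/dt = I_d/(ε₀A) = (6.59×10^-3)/((8.85×10^-12)(5.102×10^-3)) = 1.46×10^11 V/(m·s).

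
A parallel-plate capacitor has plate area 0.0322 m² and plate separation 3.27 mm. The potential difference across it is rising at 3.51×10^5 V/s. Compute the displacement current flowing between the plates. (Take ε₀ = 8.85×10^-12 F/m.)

The displacement current equals the charging current C dV/dt. With C = ε₀A/d = (8.85×10^-12)(0.0322)/(3.27×10^-3) = 8.715×10^-11 F, I_d = (8.715×10^-11)(3.51×10^5) = 3.06×10^-5 A.

3.06×10^-5 A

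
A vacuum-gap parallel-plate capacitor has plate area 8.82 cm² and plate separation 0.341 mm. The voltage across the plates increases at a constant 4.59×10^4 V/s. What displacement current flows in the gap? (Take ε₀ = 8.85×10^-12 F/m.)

1.05×10^-6 A

The displacement current equals the charging current C dV/dt. With C = ε₀A/d = (8.85×10^-12)(8.82×10^-4)/(3.41×10^-4) = 2.289×10^-11 F, I_d = (2.289×10^-11)(4.59×10^4) = 1.05×10^-6 A.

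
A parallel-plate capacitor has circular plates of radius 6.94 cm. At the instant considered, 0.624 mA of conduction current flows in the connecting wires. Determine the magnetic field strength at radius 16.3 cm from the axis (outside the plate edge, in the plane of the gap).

7.66×10^-10 T

Between the plates the displacement current equals the wire current: I_d = 0.624 mA = 6.24×10^-4 A.
For r ≥ R the full I_d is enclosed: B = μ₀ I_d/(2πr) = (4π×10^-7)(6.24×10^-4)/(2π·0.163) = 7.66×10^-10 T.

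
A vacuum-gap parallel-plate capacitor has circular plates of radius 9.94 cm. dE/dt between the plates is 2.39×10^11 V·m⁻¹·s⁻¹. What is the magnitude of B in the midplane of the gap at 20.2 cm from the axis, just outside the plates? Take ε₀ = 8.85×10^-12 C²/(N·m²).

6.50×10^-8 T

I_d = ε₀ dΦ_E/dt = ε₀ πR² (dE/dt) = (8.85×10^-12)(0.03104)(2.39×10^11) = 0.06565 A through the full plate area.
With r > R the enclosed displacement current is the full I_d; B = μ₀ I_d / (2πr) = 6.50×10^-8 T.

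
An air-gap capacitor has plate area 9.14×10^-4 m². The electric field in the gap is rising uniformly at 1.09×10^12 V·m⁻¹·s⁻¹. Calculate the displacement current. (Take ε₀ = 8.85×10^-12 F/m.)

The displacement current is ε₀ times dΦ_E/dt = ε₀ A dE/dt = (8.85×10^-12)(9.14×10^-4)(1.09×10^12) = 8.82×10^-3 A.

8.82×10^-3 A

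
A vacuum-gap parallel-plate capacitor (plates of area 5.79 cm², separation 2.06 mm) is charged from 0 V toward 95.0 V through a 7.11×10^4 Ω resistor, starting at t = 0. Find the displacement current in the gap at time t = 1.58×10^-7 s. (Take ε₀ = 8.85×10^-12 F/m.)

C = ε₀A/d = (8.85×10^-12)(5.79×10^-4)/(2.06×10^-3) = 2.487×10^-12 F and τ = RC = 1.768×10^-7 s. I_d in the gap equals the RC charging current.
I_d(t) = (V₀/R) e^(−t/τ) = 1.336×10^-3 · e^(−0.8937) = 5.47×10^-4 A.

5.47×10^-4 A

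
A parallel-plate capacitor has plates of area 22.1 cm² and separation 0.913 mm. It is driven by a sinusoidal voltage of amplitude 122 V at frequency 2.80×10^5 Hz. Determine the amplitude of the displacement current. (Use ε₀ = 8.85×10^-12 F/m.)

4.60×10^-3 A

(dE/dt)_max = V₀ω/d = 2.350×10^11 V/(m·s); ω = 2πf = 1.759×10^6 rad/s.
I_d,max = ε₀ A (dE/dt)_max = (8.85×10^-12)(2.21×10^-3)(2.350×10^11) = 4.60×10^-3 A.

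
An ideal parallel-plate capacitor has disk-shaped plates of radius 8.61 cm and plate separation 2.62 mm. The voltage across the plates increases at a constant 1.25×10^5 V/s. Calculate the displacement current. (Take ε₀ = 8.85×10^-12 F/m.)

9.83×10^-6 A

E = V/d so dE/dt = (dV/dt)/d = 4.771×10^7 V/(m·s), and I_d = ε₀ A dE/dt = (8.85×10^-12)(0.02329)(4.771×10^7) = 9.83×10^-6 A.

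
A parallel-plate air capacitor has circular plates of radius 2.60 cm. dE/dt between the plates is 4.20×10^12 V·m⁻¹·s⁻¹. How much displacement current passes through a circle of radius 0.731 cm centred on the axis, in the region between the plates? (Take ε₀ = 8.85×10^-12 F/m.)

I_d = ε₀ dΦ_E/dt = ε₀ πR² (dE/dt) = (8.85×10^-12)(2.124×10^-3)(4.20×10^12) = 0.07895 A through the full plate area.
Through an area πr² the displacement current is I_d·(πr²/πR²) = I_d (r/R)² = 6.24×10^-3 A.

6.24×10^-3 A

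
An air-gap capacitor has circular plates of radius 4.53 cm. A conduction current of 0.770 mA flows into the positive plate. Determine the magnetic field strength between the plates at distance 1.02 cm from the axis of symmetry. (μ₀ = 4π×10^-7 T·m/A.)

7.65×10^-10 T

No conduction current crosses the gap, so I_d there equals the 7.70×10^-4 A in the leads.
For r < R the Ampère–Maxwell law gives B(2πr) = μ₀ I_d (r²/R²), so B = μ₀ I_d r/(2πR²) = (4π×10^-7)(7.70×10^-4)(0.0102)/(2π·0.0453²) = 7.65×10^-10 T.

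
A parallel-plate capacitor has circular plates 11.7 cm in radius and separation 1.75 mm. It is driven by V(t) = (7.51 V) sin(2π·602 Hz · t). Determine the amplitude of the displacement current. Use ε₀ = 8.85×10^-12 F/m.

6.18×10^-6 A

C = ε₀A/d = (8.85×10^-12)(0.04301)/(1.75×10^-3) = 2.175×10^-10 F; ω = 2πf = 3782 rad/s.
I_d = C dV/dt, so |I_d|_max = C V₀ ω = (2.175×10^-10)(7.51)(3782) = 6.18×10^-6 A.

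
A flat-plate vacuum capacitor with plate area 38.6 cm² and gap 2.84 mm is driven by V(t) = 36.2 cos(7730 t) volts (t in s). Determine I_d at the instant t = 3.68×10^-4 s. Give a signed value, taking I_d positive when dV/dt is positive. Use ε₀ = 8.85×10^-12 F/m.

C = ε₀A/d = (8.85×10^-12)(3.86×10^-3)/(2.84×10^-3) = 1.203×10^-11 F. dV/dt = V₀ω·−sin(ωt); at ωt = 2.84464 rad this factor is -0.2926.
I_d = C dV/dt = (1.203×10^-11)(36.2)(7730)(-0.2926) = -9.85×10^-7 A.

-9.85×10^-7 A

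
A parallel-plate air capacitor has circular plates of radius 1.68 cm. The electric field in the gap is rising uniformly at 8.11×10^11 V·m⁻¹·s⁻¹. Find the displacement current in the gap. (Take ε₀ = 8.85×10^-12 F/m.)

I_d = ε₀ A (dE/dt) = (8.85×10^-12)(8.867×10^-4 m²)(8.11×10^11) = 6.36×10^-3 A.

6.36×10^-3 A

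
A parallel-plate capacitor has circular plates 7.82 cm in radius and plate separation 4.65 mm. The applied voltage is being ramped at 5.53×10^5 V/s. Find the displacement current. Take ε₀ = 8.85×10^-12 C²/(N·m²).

2.02×10^-5 A

E = V/d so dE/dt = (dV/dt)/d = 1.189×10^8 V/(m·s), and I_d = ε₀ A dE/dt = (8.85×10^-12)(0.01921)(1.189×10^8) = 2.02×10^-5 A.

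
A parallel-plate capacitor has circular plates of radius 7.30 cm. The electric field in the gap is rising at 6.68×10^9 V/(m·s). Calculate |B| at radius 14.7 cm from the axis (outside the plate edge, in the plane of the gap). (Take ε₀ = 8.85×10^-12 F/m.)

Total displacement current: I_d = ε₀(πR²)(dE/dt) = (8.85×10^-12)(0.01674)(6.68×10^9) = 9.896×10^-4 A.
For r ≥ R the full I_d is enclosed: B = μ₀ I_d/(2πr) = (4π×10^-7)(9.896×10^-4)/(2π·0.147) = 1.35×10^-9 T.

1.35×10^-9 T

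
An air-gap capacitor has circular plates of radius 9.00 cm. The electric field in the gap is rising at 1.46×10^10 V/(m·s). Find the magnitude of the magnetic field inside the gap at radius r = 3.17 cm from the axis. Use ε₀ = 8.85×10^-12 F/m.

2.57×10^-9 T

I_d = ε₀ dΦ_E/dt = ε₀ πR² (dE/dt) = (8.85×10^-12)(0.02545)(1.46×10^10) = 3.288×10^-3 A through the full plate area.
An Ampèrian loop of radius r encloses a fraction (r/R)² of I_d. Then B·2πr = μ₀ I_d (r/R)², giving B = μ₀ I_d r/(2πR²) = 2.57×10^-9 T.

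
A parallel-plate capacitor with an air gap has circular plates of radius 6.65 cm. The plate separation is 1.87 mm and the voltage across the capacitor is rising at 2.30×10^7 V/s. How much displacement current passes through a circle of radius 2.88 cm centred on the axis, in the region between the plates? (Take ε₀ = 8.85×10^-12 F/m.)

dE/dt = (dV/dt)/d = 1.230×10^10 V/(m·s); I_d = ε₀(πR²)(dE/dt) = (8.85×10^-12)(0.01389)(1.230×10^10) = 1.512×10^-3 A.
Through an area πr² the displacement current is I_d·(πr²/πR²) = I_d (r/R)² = 2.84×10^-4 A.

2.84×10^-4 A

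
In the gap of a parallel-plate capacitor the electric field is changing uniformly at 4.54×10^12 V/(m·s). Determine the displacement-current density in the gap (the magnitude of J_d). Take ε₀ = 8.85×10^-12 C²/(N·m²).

J_d = ε₀ dE/dt = (8.85×10^-12)(4.54×10^12) = 40.2 A/m².

40.2 A/m²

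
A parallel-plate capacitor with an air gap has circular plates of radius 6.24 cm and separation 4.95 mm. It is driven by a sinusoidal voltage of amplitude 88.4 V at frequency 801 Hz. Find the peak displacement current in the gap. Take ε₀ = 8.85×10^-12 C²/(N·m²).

C = ε₀A/d = (8.85×10^-12)(0.01223)/(4.95×10^-3) = 2.187×10^-11 F; ω = 2πf = 5033 rad/s.
I_d = C dV/dt, so |I_d|_max = C V₀ ω = (2.187×10^-11)(88.4)(5033) = 9.73×10^-6 A.

9.73×10^-6 A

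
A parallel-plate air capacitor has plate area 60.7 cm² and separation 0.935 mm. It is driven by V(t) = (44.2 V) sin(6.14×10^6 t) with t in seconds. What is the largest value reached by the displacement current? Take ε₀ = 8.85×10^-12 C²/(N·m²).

C = ε₀A/d = (8.85×10^-12)(6.07×10^-3)/(9.35×10^-4) = 5.745×10^-11 F; ω = 6.14×10^6 rad/s.
I_d = C dV/dt, so |I_d|_max = C V₀ ω = (5.745×10^-11)(44.2)(6.14×10^6) = 0.0156 A.

0.0156 A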